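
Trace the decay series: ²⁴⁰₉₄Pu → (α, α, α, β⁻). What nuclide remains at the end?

Ac-228

Start: (A, Z) = (240, 94).
After α: (236, 92).
After α: (232, 90).
After α: (228, 88).
After β⁻: (228, 89).
Z = 89 is actinium.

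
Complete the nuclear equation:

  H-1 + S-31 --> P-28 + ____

Conserve mass number: 1 + 31 = 28 + A, so A = 4.
Conserve atomic number: 1 + 16 = 15 + Z, so Z = 2.
A = 4 and Z = 2 is He-4 — an alpha particle.

alpha particle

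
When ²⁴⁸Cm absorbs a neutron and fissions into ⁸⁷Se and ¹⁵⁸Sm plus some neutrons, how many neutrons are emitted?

4

Conserve mass number: 249 = 87 + 158 + k, so k = 249 − 245 = 4.
Check atomic number: 96 = 34 + 62 + 0 = 96. ✓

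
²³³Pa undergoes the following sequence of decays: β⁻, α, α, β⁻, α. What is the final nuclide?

Start: (A, Z) = (233, 91).
After β⁻: (233, 92).
After α: (229, 90).
After α: (225, 88).
After β⁻: (225, 89).
After α: (221, 87).
Z = 87 is francium.

Fr-221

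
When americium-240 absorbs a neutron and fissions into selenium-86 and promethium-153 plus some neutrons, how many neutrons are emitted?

Conserve mass number: 241 = 86 + 153 + k, so k = 241 − 239 = 2.
Check atomic number: 95 = 34 + 61 + 0 = 95. ✓

2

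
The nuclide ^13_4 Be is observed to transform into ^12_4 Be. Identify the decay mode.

ΔA = 12 − 13 = -1; ΔZ = 4 − 4 = +0.
A drops by 1 with Z unchanged — a neutron was emitted.

neutron emission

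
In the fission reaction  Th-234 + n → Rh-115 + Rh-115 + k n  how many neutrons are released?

5

Conserve mass number: 235 = 115 + 115 + k, so k = 235 − 230 = 5.
Check atomic number: 90 = 45 + 45 + 0 = 90. ✓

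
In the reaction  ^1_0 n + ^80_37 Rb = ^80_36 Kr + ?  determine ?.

Conserve mass number: 1 + 80 = 80 + A, so A = 1.
Conserve atomic number: 0 + 37 = 36 + Z, so Z = 1.
A = 1 and Z = 1 is ^1_1 H — a proton.

proton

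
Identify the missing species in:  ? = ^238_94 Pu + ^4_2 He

Cm-242

Conserve mass number: A = 238 + 4, so A = 242.
Conserve atomic number: Z = 94 + 2, so Z = 96.
Z = 96 is curium, so the species is ^242_96 Cm.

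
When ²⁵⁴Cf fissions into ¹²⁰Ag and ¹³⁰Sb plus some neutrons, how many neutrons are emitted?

4

Conserve mass number: 254 = 120 + 130 + k, so k = 254 − 250 = 4.
Check atomic number: 98 = 47 + 51 + 0 = 98. ✓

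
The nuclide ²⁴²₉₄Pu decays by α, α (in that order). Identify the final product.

Start: (A, Z) = (242, 94).
After α: (238, 92).
After α: (234, 90).
Z = 90 is thorium.

Th-234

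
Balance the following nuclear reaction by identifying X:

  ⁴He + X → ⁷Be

He-3

Conserve mass number: 4 + A = 7, so A = 3.
Conserve atomic number: 2 + Z = 4, so Z = 2.
Z = 2 is helium, so the species is ³He.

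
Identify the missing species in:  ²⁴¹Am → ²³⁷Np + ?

alpha particle

Conserve mass number: 241 = 237 + A, so A = 4.
Conserve atomic number: 95 = 93 + Z, so Z = 2.
A = 4 and Z = 2 is ⁴He — an alpha particle.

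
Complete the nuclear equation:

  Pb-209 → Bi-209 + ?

Conserve mass number: 209 = 209 + A, so A = 0.
Conserve atomic number: 82 = 83 + Z, so Z = -1.
A = 0 and Z = -1 is e⁻ — a beta-minus particle.

beta-minus particle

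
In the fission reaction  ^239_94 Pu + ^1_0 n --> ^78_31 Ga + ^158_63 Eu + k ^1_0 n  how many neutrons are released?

Conserve mass number: 240 = 78 + 158 + k, so k = 240 − 236 = 4.
Check atomic number: 94 = 31 + 63 + 0 = 94. ✓

4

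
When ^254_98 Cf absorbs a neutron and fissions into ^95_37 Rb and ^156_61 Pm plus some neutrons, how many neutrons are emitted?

Conserve mass number: 255 = 95 + 156 + k, so k = 255 − 251 = 4.
Check atomic number: 98 = 37 + 61 + 0 = 98. ✓

4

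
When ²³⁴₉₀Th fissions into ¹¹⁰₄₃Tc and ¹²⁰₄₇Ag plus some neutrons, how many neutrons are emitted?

4

Conserve mass number: 234 = 110 + 120 + k, so k = 234 − 230 = 4.
Check atomic number: 90 = 43 + 47 + 0 = 90. ✓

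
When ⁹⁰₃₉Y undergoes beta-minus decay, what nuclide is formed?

Beta-minus decay: mass number changes by +0, atomic number by +1.
A: 90 = 90; Z: 39 + 1 = 40.
Z = 40 is zirconium, so the daughter is ⁹⁰₄₀Zr.

Zr-90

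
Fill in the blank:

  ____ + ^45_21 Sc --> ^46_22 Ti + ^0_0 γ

Conserve mass number: A + 45 = 46 + 0, so A = 1.
Conserve atomic number: Z + 21 = 22 + 0, so Z = 1.
A = 1 and Z = 1 is ^1_1 H — a proton.

proton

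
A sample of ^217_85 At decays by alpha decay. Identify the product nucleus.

Alpha decay: mass number changes by -4, atomic number by -2.
A: 217 − 4 = 213; Z: 85 − 2 = 83.
Z = 83 is bismuth, so the daughter is ^213_83 Bi.

Bi-213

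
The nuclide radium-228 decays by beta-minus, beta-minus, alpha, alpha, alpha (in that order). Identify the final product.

Po-216

Start: (A, Z) = (228, 88).
After β⁻: (228, 89).
After β⁻: (228, 90).
After α: (224, 88).
After α: (220, 86).
After α: (216, 84).
Z = 84 is polonium.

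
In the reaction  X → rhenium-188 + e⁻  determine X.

Conserve mass number: A = 188 + 0, so A = 188.
Conserve atomic number: Z = 75 − 1, so Z = 74.
Z = 74 is tungsten, so the species is tungsten-188.

W-188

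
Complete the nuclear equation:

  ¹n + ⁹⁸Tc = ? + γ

Tc-99

Conserve mass number: 1 + 98 = A + 0, so A = 99.
Conserve atomic number: 0 + 43 = Z + 0, so Z = 43.
Z = 43 is technetium, so the species is ⁹⁹Tc.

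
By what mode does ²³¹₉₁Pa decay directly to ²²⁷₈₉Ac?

alpha decay

ΔA = 227 − 231 = -4; ΔZ = 89 − 91 = -2.
A drops by 4 and Z drops by 2 — the signature of alpha emission.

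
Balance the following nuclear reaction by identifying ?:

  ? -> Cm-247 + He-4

Cf-251

Conserve mass number: A = 247 + 4, so A = 251.
Conserve atomic number: Z = 96 + 2, so Z = 98.
Z = 98 is californium, so the species is Cf-251.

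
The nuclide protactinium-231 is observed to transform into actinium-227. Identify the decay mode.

alpha decay

ΔA = 227 − 231 = -4; ΔZ = 89 − 91 = -2.
A drops by 4 and Z drops by 2 — the signature of alpha emission.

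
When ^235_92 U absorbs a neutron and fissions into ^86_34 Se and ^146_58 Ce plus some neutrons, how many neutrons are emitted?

Conserve mass number: 236 = 86 + 146 + k, so k = 236 − 232 = 4.
Check atomic number: 92 = 34 + 58 + 0 = 92. ✓

4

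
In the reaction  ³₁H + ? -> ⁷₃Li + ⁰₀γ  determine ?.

Conserve mass number: 3 + A = 7 + 0, so A = 4.
Conserve atomic number: 1 + Z = 3 + 0, so Z = 2.
A = 4 and Z = 2 is ⁴₂He — an alpha particle.

alpha particle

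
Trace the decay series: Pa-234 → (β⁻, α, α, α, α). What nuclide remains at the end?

Start: (A, Z) = (234, 91).
After β⁻: (234, 92).
After α: (230, 90).
After α: (226, 88).
After α: (222, 86).
After α: (218, 84).
Z = 84 is polonium.

Po-218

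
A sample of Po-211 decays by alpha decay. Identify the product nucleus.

Pb-207

Alpha decay: mass number changes by -4, atomic number by -2.
A: 211 − 4 = 207; Z: 84 − 2 = 82.
Z = 82 is lead, so the daughter is Pb-207.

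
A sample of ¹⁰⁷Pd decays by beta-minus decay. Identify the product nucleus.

Ag-107

Beta-minus decay: mass number changes by +0, atomic number by +1.
A: 107 = 107; Z: 46 + 1 = 47.
Z = 47 is silver, so the daughter is ¹⁰⁷Ag.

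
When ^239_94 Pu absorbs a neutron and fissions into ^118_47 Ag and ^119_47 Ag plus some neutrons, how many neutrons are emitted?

3

Conserve mass number: 240 = 118 + 119 + k, so k = 240 − 237 = 3.
Check atomic number: 94 = 47 + 47 + 0 = 94. ✓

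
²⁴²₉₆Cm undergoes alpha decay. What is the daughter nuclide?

Pu-238

Alpha decay: mass number changes by -4, atomic number by -2.
A: 242 − 4 = 238; Z: 96 − 2 = 94.
Z = 94 is plutonium, so the daughter is ²³⁸₉₄Pu.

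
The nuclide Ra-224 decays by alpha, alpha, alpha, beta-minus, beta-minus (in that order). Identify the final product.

Start: (A, Z) = (224, 88).
After α: (220, 86).
After α: (216, 84).
After α: (212, 82).
After β⁻: (212, 83).
After β⁻: (212, 84).
Z = 84 is polonium.

Po-212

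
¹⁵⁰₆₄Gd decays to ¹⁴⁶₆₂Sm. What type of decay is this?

ΔA = 146 − 150 = -4; ΔZ = 62 − 64 = -2.
A drops by 4 and Z drops by 2 — the signature of alpha emission.

alpha decay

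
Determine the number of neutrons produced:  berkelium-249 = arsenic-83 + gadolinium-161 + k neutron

5

Conserve mass number: 249 = 83 + 161 + k, so k = 249 − 244 = 5.
Check atomic number: 97 = 33 + 64 + 0 = 97. ✓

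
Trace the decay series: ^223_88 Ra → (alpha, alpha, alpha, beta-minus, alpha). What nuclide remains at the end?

Start: (A, Z) = (223, 88).
After α: (219, 86).
After α: (215, 84).
After α: (211, 82).
After β⁻: (211, 83).
After α: (207, 81).
Z = 81 is thallium.

Tl-207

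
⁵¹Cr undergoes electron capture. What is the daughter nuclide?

Electron capture: mass number changes by +0, atomic number by -1.
A: 51 = 51; Z: 24 − 1 = 23.
Z = 23 is vanadium, so the daughter is ⁵¹V.

V-51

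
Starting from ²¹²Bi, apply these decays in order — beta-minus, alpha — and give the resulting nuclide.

Pb-208

Start: (A, Z) = (212, 83).
After β⁻: (212, 84).
After α: (208, 82).
Z = 82 is lead.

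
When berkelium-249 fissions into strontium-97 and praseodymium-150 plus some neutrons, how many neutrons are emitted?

Conserve mass number: 249 = 97 + 150 + k, so k = 249 − 247 = 2.
Check atomic number: 97 = 38 + 59 + 0 = 97. ✓

2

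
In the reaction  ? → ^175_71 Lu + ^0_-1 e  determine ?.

Conserve mass number: A = 175 + 0, so A = 175.
Conserve atomic number: Z = 71 − 1, so Z = 70.
Z = 70 is ytterbium, so the species is ^175_70 Yb.

Yb-175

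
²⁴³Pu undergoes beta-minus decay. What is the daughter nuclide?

Am-243

Beta-minus decay: mass number changes by +0, atomic number by +1.
A: 243 = 243; Z: 94 + 1 = 95.
Z = 95 is americium, so the daughter is ²⁴³Am.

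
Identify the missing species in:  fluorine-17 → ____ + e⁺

O-17

Conserve mass number: 17 = A + 0, so A = 17.
Conserve atomic number: 9 = Z + 1, so Z = 8.
Z = 8 is oxygen, so the species is oxygen-17.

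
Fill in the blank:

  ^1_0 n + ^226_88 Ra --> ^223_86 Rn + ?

Conserve mass number: 1 + 226 = 223 + A, so A = 4.
Conserve atomic number: 0 + 88 = 86 + Z, so Z = 2.
A = 4 and Z = 2 is ^4_2 He — an alpha particle.

alpha particle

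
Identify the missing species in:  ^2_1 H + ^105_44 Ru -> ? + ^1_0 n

Rh-106

Conserve mass number: 2 + 105 = A + 1, so A = 106.
Conserve atomic number: 1 + 44 = Z + 0, so Z = 45.
Z = 45 is rhodium, so the species is ^106_45 Rh.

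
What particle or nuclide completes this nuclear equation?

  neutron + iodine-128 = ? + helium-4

Conserve mass number: 1 + 128 = A + 4, so A = 125.
Conserve atomic number: 0 + 53 = Z + 2, so Z = 51.
Z = 51 is antimony, so the species is antimony-125.

Sb-125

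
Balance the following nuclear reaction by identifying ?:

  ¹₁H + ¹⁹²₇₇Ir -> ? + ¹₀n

Conserve mass number: 1 + 192 = A + 1, so A = 192.
Conserve atomic number: 1 + 77 = Z + 0, so Z = 78.
Z = 78 is platinum, so the species is ¹⁹²₇₈Pt.

Pt-192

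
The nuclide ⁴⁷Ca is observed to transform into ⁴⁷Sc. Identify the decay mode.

beta-minus decay

ΔA = 47 − 47 = 0; ΔZ = 21 − 20 = +1.
A is unchanged and Z rises by 1 — a neutron has become a proton (β⁻ decay).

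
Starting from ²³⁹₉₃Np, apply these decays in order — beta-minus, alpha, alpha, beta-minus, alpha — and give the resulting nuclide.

Ac-227

Start: (A, Z) = (239, 93).
After β⁻: (239, 94).
After α: (235, 92).
After α: (231, 90).
After β⁻: (231, 91).
After α: (227, 89).
Z = 89 is actinium.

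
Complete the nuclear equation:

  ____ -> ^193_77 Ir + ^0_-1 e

Os-193

Conserve mass number: A = 193 + 0, so A = 193.
Conserve atomic number: Z = 77 − 1, so Z = 76.
Z = 76 is osmium, so the species is ^193_76 Os.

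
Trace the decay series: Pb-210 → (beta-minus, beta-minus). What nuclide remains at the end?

Po-210

Start: (A, Z) = (210, 82).
After β⁻: (210, 83).
After β⁻: (210, 84).
Z = 84 is polonium.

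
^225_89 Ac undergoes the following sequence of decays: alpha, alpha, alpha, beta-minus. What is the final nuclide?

Start: (A, Z) = (225, 89).
After α: (221, 87).
After α: (217, 85).
After α: (213, 83).
After β⁻: (213, 84).
Z = 84 is polonium.

Po-213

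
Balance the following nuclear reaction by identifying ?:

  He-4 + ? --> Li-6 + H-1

Conserve mass number: 4 + A = 6 + 1, so A = 3.
Conserve atomic number: 2 + Z = 3 + 1, so Z = 2.
Z = 2 is helium, so the species is He-3.

He-3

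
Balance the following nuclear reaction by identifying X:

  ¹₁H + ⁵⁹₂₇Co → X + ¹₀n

Conserve mass number: 1 + 59 = A + 1, so A = 59.
Conserve atomic number: 1 + 27 = Z + 0, so Z = 28.
Z = 28 is nickel, so the species is ⁵⁹₂₈Ni.

Ni-59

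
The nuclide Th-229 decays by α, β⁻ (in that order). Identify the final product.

Start: (A, Z) = (229, 90).
After α: (225, 88).
After β⁻: (225, 89).
Z = 89 is actinium.

Ac-225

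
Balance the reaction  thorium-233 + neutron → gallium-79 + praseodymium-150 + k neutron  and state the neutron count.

5

Conserve mass number: 234 = 79 + 150 + k, so k = 234 − 229 = 5.
Check atomic number: 90 = 31 + 59 + 0 = 90. ✓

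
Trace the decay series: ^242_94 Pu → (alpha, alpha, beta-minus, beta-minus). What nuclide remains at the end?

Start: (A, Z) = (242, 94).
After α: (238, 92).
After α: (234, 90).
After β⁻: (234, 91).
After β⁻: (234, 92).
Z = 92 is uranium.

U-234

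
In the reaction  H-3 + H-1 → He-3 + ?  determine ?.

neutron

Conserve mass number: 3 + 1 = 3 + A, so A = 1.
Conserve atomic number: 1 + 1 = 2 + Z, so Z = 0.
A = 1 and Z = 0 is n — a neutron.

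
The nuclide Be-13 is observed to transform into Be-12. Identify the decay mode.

neutron emission

ΔA = 12 − 13 = -1; ΔZ = 4 − 4 = +0.
A drops by 1 with Z unchanged — a neutron was emitted.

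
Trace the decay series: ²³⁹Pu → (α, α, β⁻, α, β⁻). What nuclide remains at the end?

Start: (A, Z) = (239, 94).
After α: (235, 92).
After α: (231, 90).
After β⁻: (231, 91).
After α: (227, 89).
After β⁻: (227, 90).
Z = 90 is thorium.

Th-227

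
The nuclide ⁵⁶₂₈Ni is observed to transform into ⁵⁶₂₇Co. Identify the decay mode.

ΔA = 56 − 56 = 0; ΔZ = 27 − 28 = -1.
A is unchanged and Z drops by 1 — a proton has become a neutron (β⁺ emission or electron capture).

beta-plus decay or electron capture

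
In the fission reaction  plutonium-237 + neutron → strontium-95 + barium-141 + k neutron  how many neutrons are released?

Conserve mass number: 238 = 95 + 141 + k, so k = 238 − 236 = 2.
Check atomic number: 94 = 38 + 56 + 0 = 94. ✓

2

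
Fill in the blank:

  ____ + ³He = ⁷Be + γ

Conserve mass number: A + 3 = 7 + 0, so A = 4.
Conserve atomic number: Z + 2 = 4 + 0, so Z = 2.
A = 4 and Z = 2 is ⁴He — an alpha particle.

alpha particle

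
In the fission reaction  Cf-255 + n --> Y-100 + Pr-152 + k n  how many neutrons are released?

4

Conserve mass number: 256 = 100 + 152 + k, so k = 256 − 252 = 4.
Check atomic number: 98 = 39 + 59 + 0 = 98. ✓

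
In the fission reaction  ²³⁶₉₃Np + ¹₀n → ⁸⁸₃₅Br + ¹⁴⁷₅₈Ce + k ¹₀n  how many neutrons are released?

2

Conserve mass number: 237 = 88 + 147 + k, so k = 237 − 235 = 2.
Check atomic number: 93 = 35 + 58 + 0 = 93. ✓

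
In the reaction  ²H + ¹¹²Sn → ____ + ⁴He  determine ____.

Conserve mass number: 2 + 112 = A + 4, so A = 110.
Conserve atomic number: 1 + 50 = Z + 2, so Z = 49.
Z = 49 is indium, so the species is ¹¹⁰In.

In-110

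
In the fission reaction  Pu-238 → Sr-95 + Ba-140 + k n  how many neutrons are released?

Conserve mass number: 238 = 95 + 140 + k, so k = 238 − 235 = 3.
Check atomic number: 94 = 38 + 56 + 0 = 94. ✓

3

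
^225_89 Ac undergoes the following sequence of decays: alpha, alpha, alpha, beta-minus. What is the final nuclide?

Po-213

Start: (A, Z) = (225, 89).
After α: (221, 87).
After α: (217, 85).
After α: (213, 83).
After β⁻: (213, 84).
Z = 84 is polonium.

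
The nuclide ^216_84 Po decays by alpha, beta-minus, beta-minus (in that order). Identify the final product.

Po-212

Start: (A, Z) = (216, 84).
After α: (212, 82).
After β⁻: (212, 83).
After β⁻: (212, 84).
Z = 84 is polonium.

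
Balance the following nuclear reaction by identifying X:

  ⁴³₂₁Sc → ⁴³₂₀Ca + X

positron

Conserve mass number: 43 = 43 + A, so A = 0.
Conserve atomic number: 21 = 20 + Z, so Z = 1.
A = 0 and Z = 1 is ⁰₁e — a positron.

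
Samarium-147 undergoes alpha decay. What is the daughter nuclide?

Alpha decay: mass number changes by -4, atomic number by -2.
A: 147 − 4 = 143; Z: 62 − 2 = 60.
Z = 60 is neodymium, so the daughter is neodymium-143.

Nd-143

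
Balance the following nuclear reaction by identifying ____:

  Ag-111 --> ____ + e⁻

Cd-111

Conserve mass number: 111 = A + 0, so A = 111.
Conserve atomic number: 47 = Z − 1, so Z = 48.
Z = 48 is cadmium, so the species is Cd-111.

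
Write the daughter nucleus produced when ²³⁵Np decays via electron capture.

U-235

Electron capture: mass number changes by +0, atomic number by -1.
A: 235 = 235; Z: 93 − 1 = 92.
Z = 92 is uranium, so the daughter is ²³⁵U.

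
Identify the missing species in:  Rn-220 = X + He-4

Po-216

Conserve mass number: 220 = A + 4, so A = 216.
Conserve atomic number: 86 = Z + 2, so Z = 84.
Z = 84 is polonium, so the species is Po-216.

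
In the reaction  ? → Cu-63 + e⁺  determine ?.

Zn-63

Conserve mass number: A = 63 + 0, so A = 63.
Conserve atomic number: Z = 29 + 1, so Z = 30.
Z = 30 is zinc, so the species is Zn-63.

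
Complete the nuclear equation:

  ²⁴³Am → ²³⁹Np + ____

alpha particle

Conserve mass number: 243 = 239 + A, so A = 4.
Conserve atomic number: 95 = 93 + Z, so Z = 2.
A = 4 and Z = 2 is ⁴He — an alpha particle.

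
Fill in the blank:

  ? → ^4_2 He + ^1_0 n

He-5

Conserve mass number: A = 4 + 1, so A = 5.
Conserve atomic number: Z = 2 + 0, so Z = 2.
Z = 2 is helium, so the species is ^5_2 He.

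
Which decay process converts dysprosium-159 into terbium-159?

beta-plus decay or electron capture

ΔA = 159 − 159 = 0; ΔZ = 65 − 66 = -1.
A is unchanged and Z drops by 1 — a proton has become a neutron (β⁺ emission or electron capture).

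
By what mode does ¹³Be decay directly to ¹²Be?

ΔA = 12 − 13 = -1; ΔZ = 4 − 4 = +0.
A drops by 1 with Z unchanged — a neutron was emitted.

neutron emission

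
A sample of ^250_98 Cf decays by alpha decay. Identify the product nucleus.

Cm-246

Alpha decay: mass number changes by -4, atomic number by -2.
A: 250 − 4 = 246; Z: 98 − 2 = 96.
Z = 96 is curium, so the daughter is ^246_96 Cm.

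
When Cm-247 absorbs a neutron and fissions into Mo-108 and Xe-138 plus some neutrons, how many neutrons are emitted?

2

Conserve mass number: 248 = 108 + 138 + k, so k = 248 − 246 = 2.
Check atomic number: 96 = 42 + 54 + 0 = 96. ✓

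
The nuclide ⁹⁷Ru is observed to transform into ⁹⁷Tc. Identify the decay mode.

beta-plus decay or electron capture

ΔA = 97 − 97 = 0; ΔZ = 43 − 44 = -1.
A is unchanged and Z drops by 1 — a proton has become a neutron (β⁺ emission or electron capture).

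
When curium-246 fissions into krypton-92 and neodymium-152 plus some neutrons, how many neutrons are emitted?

2

Conserve mass number: 246 = 92 + 152 + k, so k = 246 − 244 = 2.
Check atomic number: 96 = 36 + 60 + 0 = 96. ✓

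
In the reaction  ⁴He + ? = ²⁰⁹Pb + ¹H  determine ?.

Tl-206

Conserve mass number: 4 + A = 209 + 1, so A = 206.
Conserve atomic number: 2 + Z = 82 + 1, so Z = 81.
Z = 81 is thallium, so the species is ²⁰⁶Tl.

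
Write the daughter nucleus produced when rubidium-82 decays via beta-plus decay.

Beta-plus decay: mass number changes by +0, atomic number by -1.
A: 82 = 82; Z: 37 − 1 = 36.
Z = 36 is krypton, so the daughter is krypton-82.

Kr-82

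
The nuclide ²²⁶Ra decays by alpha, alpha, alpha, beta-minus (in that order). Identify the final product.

Bi-214

Start: (A, Z) = (226, 88).
After α: (222, 86).
After α: (218, 84).
After α: (214, 82).
After β⁻: (214, 83).
Z = 83 is bismuth.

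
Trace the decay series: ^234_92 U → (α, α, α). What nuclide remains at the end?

Rn-222

Start: (A, Z) = (234, 92).
After α: (230, 90).
After α: (226, 88).
After α: (222, 86).
Z = 86 is radon.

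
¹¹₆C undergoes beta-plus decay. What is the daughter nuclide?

B-11

Beta-plus decay: mass number changes by +0, atomic number by -1.
A: 11 = 11; Z: 6 − 1 = 5.
Z = 5 is boron, so the daughter is ¹¹₅B.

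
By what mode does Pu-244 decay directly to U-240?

ΔA = 240 − 244 = -4; ΔZ = 92 − 94 = -2.
A drops by 4 and Z drops by 2 — the signature of alpha emission.

alpha decay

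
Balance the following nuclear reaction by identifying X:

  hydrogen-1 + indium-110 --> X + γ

Conserve mass number: 1 + 110 = A + 0, so A = 111.
Conserve atomic number: 1 + 49 = Z + 0, so Z = 50.
Z = 50 is tin, so the species is tin-111.

Sn-111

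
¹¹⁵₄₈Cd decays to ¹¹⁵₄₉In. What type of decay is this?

ΔA = 115 − 115 = 0; ΔZ = 49 − 48 = +1.
A is unchanged and Z rises by 1 — a neutron has become a proton (β⁻ decay).

beta-minus decay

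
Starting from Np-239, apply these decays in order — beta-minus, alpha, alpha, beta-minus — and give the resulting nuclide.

Start: (A, Z) = (239, 93).
After β⁻: (239, 94).
After α: (235, 92).
After α: (231, 90).
After β⁻: (231, 91).
Z = 91 is protactinium.

Pa-231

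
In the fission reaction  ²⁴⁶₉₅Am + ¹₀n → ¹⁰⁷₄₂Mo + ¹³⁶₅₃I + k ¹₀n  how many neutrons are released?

4

Conserve mass number: 247 = 107 + 136 + k, so k = 247 − 243 = 4.
Check atomic number: 95 = 42 + 53 + 0 = 95. ✓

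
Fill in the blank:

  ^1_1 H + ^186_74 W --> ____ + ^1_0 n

Re-186

Conserve mass number: 1 + 186 = A + 1, so A = 186.
Conserve atomic number: 1 + 74 = Z + 0, so Z = 75.
Z = 75 is rhenium, so the species is ^186_75 Re.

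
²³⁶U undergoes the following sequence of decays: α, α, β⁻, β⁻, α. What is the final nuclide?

Start: (A, Z) = (236, 92).
After α: (232, 90).
After α: (228, 88).
After β⁻: (228, 89).
After β⁻: (228, 90).
After α: (224, 88).
Z = 88 is radium.

Ra-224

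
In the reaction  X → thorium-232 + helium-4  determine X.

U-236

Conserve mass number: A = 232 + 4, so A = 236.
Conserve atomic number: Z = 90 + 2, so Z = 92.
Z = 92 is uranium, so the species is uranium-236.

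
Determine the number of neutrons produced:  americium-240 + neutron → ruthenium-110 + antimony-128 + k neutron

3

Conserve mass number: 241 = 110 + 128 + k, so k = 241 − 238 = 3.
Check atomic number: 95 = 44 + 51 + 0 = 95. ✓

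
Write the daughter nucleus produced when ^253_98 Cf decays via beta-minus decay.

Beta-minus decay: mass number changes by +0, atomic number by +1.
A: 253 = 253; Z: 98 + 1 = 99.
Z = 99 is einsteinium, so the daughter is ^253_99 Es.

Es-253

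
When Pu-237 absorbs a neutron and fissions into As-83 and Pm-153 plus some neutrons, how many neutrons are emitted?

2

Conserve mass number: 238 = 83 + 153 + k, so k = 238 − 236 = 2.
Check atomic number: 94 = 33 + 61 + 0 = 94. ✓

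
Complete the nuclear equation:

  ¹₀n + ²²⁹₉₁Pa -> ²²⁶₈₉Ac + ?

alpha particle

Conserve mass number: 1 + 229 = 226 + A, so A = 4.
Conserve atomic number: 0 + 91 = 89 + Z, so Z = 2.
A = 4 and Z = 2 is ⁴₂He — an alpha particle.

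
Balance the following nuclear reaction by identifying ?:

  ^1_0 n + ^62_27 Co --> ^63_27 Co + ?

Conserve mass number: 1 + 62 = 63 + A, so A = 0.
Conserve atomic number: 0 + 27 = 27 + Z, so Z = 0.
A = 0 and Z = 0 is ^0_0 γ — a gamma ray.

gamma ray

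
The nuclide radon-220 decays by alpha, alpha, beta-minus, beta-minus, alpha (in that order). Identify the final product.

Start: (A, Z) = (220, 86).
After α: (216, 84).
After α: (212, 82).
After β⁻: (212, 83).
After β⁻: (212, 84).
After α: (208, 82).
Z = 82 is lead.

Pb-208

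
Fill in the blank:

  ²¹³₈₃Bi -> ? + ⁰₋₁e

Conserve mass number: 213 = A + 0, so A = 213.
Conserve atomic number: 83 = Z − 1, so Z = 84.
Z = 84 is polonium, so the species is ²¹³₈₄Po.

Po-213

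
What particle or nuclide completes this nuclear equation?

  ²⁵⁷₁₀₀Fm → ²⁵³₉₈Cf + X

Conserve mass number: 257 = 253 + A, so A = 4.
Conserve atomic number: 100 = 98 + Z, so Z = 2.
A = 4 and Z = 2 is ⁴₂He — an alpha particle.

alpha particle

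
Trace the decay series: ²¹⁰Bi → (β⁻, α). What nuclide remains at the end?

Start: (A, Z) = (210, 83).
After β⁻: (210, 84).
After α: (206, 82).
Z = 82 is lead.

Pb-206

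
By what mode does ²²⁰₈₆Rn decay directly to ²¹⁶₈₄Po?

ΔA = 216 − 220 = -4; ΔZ = 84 − 86 = -2.
A drops by 4 and Z drops by 2 — the signature of alpha emission.

alpha decay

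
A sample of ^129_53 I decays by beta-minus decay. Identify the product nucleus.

Beta-minus decay: mass number changes by +0, atomic number by +1.
A: 129 = 129; Z: 53 + 1 = 54.
Z = 54 is xenon, so the daughter is ^129_54 Xe.

Xe-129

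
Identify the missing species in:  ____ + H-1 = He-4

triton

Conserve mass number: A + 1 = 4, so A = 3.
Conserve atomic number: Z + 1 = 2, so Z = 1.
A = 3 and Z = 1 is H-3 — a triton.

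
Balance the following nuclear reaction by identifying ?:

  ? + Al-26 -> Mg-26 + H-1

neutron

Conserve mass number: A + 26 = 26 + 1, so A = 1.
Conserve atomic number: Z + 13 = 12 + 1, so Z = 0.
A = 1 and Z = 0 is n — a neutron.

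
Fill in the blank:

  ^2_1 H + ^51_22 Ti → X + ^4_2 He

Sc-49

Conserve mass number: 2 + 51 = A + 4, so A = 49.
Conserve atomic number: 1 + 22 = Z + 2, so Z = 21.
Z = 21 is scandium, so the species is ^49_21 Sc.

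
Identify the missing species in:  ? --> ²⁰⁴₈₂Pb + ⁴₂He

Conserve mass number: A = 204 + 4, so A = 208.
Conserve atomic number: Z = 82 + 2, so Z = 84.
Z = 84 is polonium, so the species is ²⁰⁸₈₄Po.

Po-208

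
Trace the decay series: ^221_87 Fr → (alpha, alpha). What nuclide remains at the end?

Start: (A, Z) = (221, 87).
After α: (217, 85).
After α: (213, 83).
Z = 83 is bismuth.

Bi-213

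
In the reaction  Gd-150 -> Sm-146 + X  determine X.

alpha particle

Conserve mass number: 150 = 146 + A, so A = 4.
Conserve atomic number: 64 = 62 + Z, so Z = 2.
A = 4 and Z = 2 is He-4 — an alpha particle.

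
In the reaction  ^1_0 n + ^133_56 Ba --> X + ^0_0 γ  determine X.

Conserve mass number: 1 + 133 = A + 0, so A = 134.
Conserve atomic number: 0 + 56 = Z + 0, so Z = 56.
Z = 56 is barium, so the species is ^134_56 Ba.

Ba-134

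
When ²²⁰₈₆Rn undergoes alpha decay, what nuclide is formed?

Po-216

Alpha decay: mass number changes by -4, atomic number by -2.
A: 220 − 4 = 216; Z: 86 − 2 = 84.
Z = 84 is polonium, so the daughter is ²¹⁶₈₄Po.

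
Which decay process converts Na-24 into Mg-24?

beta-minus decay

ΔA = 24 − 24 = 0; ΔZ = 12 − 11 = +1.
A is unchanged and Z rises by 1 — a neutron has become a proton (β⁻ decay).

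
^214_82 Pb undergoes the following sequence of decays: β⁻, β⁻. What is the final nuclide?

Po-214

Start: (A, Z) = (214, 82).
After β⁻: (214, 83).
After β⁻: (214, 84).
Z = 84 is polonium.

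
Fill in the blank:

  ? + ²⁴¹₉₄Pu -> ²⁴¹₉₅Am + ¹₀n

proton

Conserve mass number: A + 241 = 241 + 1, so A = 1.
Conserve atomic number: Z + 94 = 95 + 0, so Z = 1.
A = 1 and Z = 1 is ¹₁H — a proton.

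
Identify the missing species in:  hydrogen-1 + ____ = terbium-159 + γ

Conserve mass number: 1 + A = 159 + 0, so A = 158.
Conserve atomic number: 1 + Z = 65 + 0, so Z = 64.
Z = 64 is gadolinium, so the species is gadolinium-158.

Gd-158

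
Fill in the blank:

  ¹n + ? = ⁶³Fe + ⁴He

Ni-66

Conserve mass number: 1 + A = 63 + 4, so A = 66.
Conserve atomic number: 0 + Z = 26 + 2, so Z = 28.
Z = 28 is nickel, so the species is ⁶⁶Ni.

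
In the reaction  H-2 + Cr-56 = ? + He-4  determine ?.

Conserve mass number: 2 + 56 = A + 4, so A = 54.
Conserve atomic number: 1 + 24 = Z + 2, so Z = 23.
Z = 23 is vanadium, so the species is V-54.

V-54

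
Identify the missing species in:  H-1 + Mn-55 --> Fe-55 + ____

neutron

Conserve mass number: 1 + 55 = 55 + A, so A = 1.
Conserve atomic number: 1 + 25 = 26 + Z, so Z = 0.
A = 1 and Z = 0 is n — a neutron.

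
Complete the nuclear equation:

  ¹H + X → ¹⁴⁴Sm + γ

Pm-143

Conserve mass number: 1 + A = 144 + 0, so A = 143.
Conserve atomic number: 1 + Z = 62 + 0, so Z = 61.
Z = 61 is promethium, so the species is ¹⁴³Pm.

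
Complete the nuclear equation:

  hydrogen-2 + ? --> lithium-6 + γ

alpha particle

Conserve mass number: 2 + A = 6 + 0, so A = 4.
Conserve atomic number: 1 + Z = 3 + 0, so Z = 2.
A = 4 and Z = 2 is helium-4 — an alpha particle.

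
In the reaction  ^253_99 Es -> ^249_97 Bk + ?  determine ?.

Conserve mass number: 253 = 249 + A, so A = 4.
Conserve atomic number: 99 = 97 + Z, so Z = 2.
A = 4 and Z = 2 is ^4_2 He — an alpha particle.

alpha particle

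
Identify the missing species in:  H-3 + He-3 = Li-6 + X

gamma ray

Conserve mass number: 3 + 3 = 6 + A, so A = 0.
Conserve atomic number: 1 + 2 = 3 + Z, so Z = 0.
A = 0 and Z = 0 is γ — a gamma ray.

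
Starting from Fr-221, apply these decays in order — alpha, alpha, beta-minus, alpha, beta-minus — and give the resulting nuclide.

Bi-209

Start: (A, Z) = (221, 87).
After α: (217, 85).
After α: (213, 83).
After β⁻: (213, 84).
After α: (209, 82).
After β⁻: (209, 83).
Z = 83 is bismuth.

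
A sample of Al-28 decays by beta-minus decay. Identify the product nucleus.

Beta-minus decay: mass number changes by +0, atomic number by +1.
A: 28 = 28; Z: 13 + 1 = 14.
Z = 14 is silicon, so the daughter is Si-28.

Si-28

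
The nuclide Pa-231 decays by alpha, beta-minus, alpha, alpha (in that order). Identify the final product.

Start: (A, Z) = (231, 91).
After α: (227, 89).
After β⁻: (227, 90).
After α: (223, 88).
After α: (219, 86).
Z = 86 is radon.

Rn-219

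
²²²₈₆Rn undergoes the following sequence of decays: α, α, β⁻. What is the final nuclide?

Bi-214

Start: (A, Z) = (222, 86).
After α: (218, 84).
After α: (214, 82).
After β⁻: (214, 83).
Z = 83 is bismuth.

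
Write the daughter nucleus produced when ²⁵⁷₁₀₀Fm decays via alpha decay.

Alpha decay: mass number changes by -4, atomic number by -2.
A: 257 − 4 = 253; Z: 100 − 2 = 98.
Z = 98 is californium, so the daughter is ²⁵³₉₈Cf.

Cf-253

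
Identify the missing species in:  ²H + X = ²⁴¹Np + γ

U-239

Conserve mass number: 2 + A = 241 + 0, so A = 239.
Conserve atomic number: 1 + Z = 93 + 0, so Z = 92.
Z = 92 is uranium, so the species is ²³⁹U.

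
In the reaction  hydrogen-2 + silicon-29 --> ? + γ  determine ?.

P-31

Conserve mass number: 2 + 29 = A + 0, so A = 31.
Conserve atomic number: 1 + 14 = Z + 0, so Z = 15.
Z = 15 is phosphorus, so the species is phosphorus-31.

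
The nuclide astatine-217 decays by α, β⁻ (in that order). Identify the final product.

Start: (A, Z) = (217, 85).
After α: (213, 83).
After β⁻: (213, 84).
Z = 84 is polonium.

Po-213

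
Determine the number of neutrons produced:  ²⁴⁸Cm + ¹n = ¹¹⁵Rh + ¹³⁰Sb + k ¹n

4

Conserve mass number: 249 = 115 + 130 + k, so k = 249 − 245 = 4.
Check atomic number: 96 = 45 + 51 + 0 = 96. ✓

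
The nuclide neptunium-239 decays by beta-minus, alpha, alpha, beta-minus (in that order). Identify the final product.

Start: (A, Z) = (239, 93).
After β⁻: (239, 94).
After α: (235, 92).
After α: (231, 90).
After β⁻: (231, 91).
Z = 91 is protactinium.

Pa-231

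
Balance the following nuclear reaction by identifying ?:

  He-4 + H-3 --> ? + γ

Conserve mass number: 4 + 3 = A + 0, so A = 7.
Conserve atomic number: 2 + 1 = Z + 0, so Z = 3.
Z = 3 is lithium, so the species is Li-7.

Li-7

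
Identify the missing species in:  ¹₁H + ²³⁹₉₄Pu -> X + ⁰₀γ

Conserve mass number: 1 + 239 = A + 0, so A = 240.
Conserve atomic number: 1 + 94 = Z + 0, so Z = 95.
Z = 95 is americium, so the species is ²⁴⁰₉₅Am.

Am-240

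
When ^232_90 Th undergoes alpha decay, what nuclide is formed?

Alpha decay: mass number changes by -4, atomic number by -2.
A: 232 − 4 = 228; Z: 90 − 2 = 88.
Z = 88 is radium, so the daughter is ^228_88 Ra.

Ra-228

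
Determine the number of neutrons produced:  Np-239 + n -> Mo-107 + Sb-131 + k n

2

Conserve mass number: 240 = 107 + 131 + k, so k = 240 − 238 = 2.
Check atomic number: 93 = 42 + 51 + 0 = 93. ✓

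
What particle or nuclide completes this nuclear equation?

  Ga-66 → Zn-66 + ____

positron

Conserve mass number: 66 = 66 + A, so A = 0.
Conserve atomic number: 31 = 30 + Z, so Z = 1.
A = 0 and Z = 1 is e⁺ — a positron.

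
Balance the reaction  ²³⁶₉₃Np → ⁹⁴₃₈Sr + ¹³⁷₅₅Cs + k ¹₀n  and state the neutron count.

5

Conserve mass number: 236 = 94 + 137 + k, so k = 236 − 231 = 5.
Check atomic number: 93 = 38 + 55 + 0 = 93. ✓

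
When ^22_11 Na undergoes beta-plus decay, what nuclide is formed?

Ne-22

Beta-plus decay: mass number changes by +0, atomic number by -1.
A: 22 = 22; Z: 11 − 1 = 10.
Z = 10 is neon, so the daughter is ^22_10 Ne.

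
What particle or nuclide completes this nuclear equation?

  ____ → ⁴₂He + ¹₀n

Conserve mass number: A = 4 + 1, so A = 5.
Conserve atomic number: Z = 2 + 0, so Z = 2.
Z = 2 is helium, so the species is ⁵₂He.

He-5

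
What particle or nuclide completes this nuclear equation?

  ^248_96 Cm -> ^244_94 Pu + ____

Conserve mass number: 248 = 244 + A, so A = 4.
Conserve atomic number: 96 = 94 + Z, so Z = 2.
A = 4 and Z = 2 is ^4_2 He — an alpha particle.

alpha particle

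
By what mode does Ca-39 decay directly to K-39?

beta-plus decay or electron capture

ΔA = 39 − 39 = 0; ΔZ = 19 − 20 = -1.
A is unchanged and Z drops by 1 — a proton has become a neutron (β⁺ emission or electron capture).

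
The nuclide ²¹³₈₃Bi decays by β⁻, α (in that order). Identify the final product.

Start: (A, Z) = (213, 83).
After β⁻: (213, 84).
After α: (209, 82).
Z = 82 is lead.

Pb-209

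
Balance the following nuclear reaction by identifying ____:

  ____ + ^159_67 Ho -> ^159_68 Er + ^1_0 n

Conserve mass number: A + 159 = 159 + 1, so A = 1.
Conserve atomic number: Z + 67 = 68 + 0, so Z = 1.
A = 1 and Z = 1 is ^1_1 H — a proton.

proton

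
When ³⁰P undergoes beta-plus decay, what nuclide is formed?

Beta-plus decay: mass number changes by +0, atomic number by -1.
A: 30 = 30; Z: 15 − 1 = 14.
Z = 14 is silicon, so the daughter is ³⁰Si.

Si-30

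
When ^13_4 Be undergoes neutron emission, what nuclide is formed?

Neutron emission: mass number changes by -1, atomic number by +0.
A: 13 − 1 = 12; Z: 4 = 4.
Z = 4 is beryllium, so the daughter is ^12_4 Be.

Be-12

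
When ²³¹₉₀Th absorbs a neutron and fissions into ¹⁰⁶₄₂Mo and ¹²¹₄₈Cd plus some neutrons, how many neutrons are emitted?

Conserve mass number: 232 = 106 + 121 + k, so k = 232 − 227 = 5.
Check atomic number: 90 = 42 + 48 + 0 = 90. ✓

5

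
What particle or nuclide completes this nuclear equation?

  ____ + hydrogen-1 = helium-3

Conserve mass number: A + 1 = 3, so A = 2.
Conserve atomic number: Z + 1 = 2, so Z = 1.
A = 2 and Z = 1 is hydrogen-2 — a deuteron.

deuteron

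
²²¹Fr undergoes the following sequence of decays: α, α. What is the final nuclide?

Bi-213

Start: (A, Z) = (221, 87).
After α: (217, 85).
After α: (213, 83).
Z = 83 is bismuth.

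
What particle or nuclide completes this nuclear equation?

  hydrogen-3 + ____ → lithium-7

Conserve mass number: 3 + A = 7, so A = 4.
Conserve atomic number: 1 + Z = 3, so Z = 2.
A = 4 and Z = 2 is helium-4 — an alpha particle.

alpha particle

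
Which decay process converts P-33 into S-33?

beta-minus decay

ΔA = 33 − 33 = 0; ΔZ = 16 − 15 = +1.
A is unchanged and Z rises by 1 — a neutron has become a proton (β⁻ decay).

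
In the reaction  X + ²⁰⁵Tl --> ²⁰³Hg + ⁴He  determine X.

Conserve mass number: A + 205 = 203 + 4, so A = 2.
Conserve atomic number: Z + 81 = 80 + 2, so Z = 1.
A = 2 and Z = 1 is ²H — a deuteron.

deuteron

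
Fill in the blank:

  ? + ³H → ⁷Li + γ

alpha particle

Conserve mass number: A + 3 = 7 + 0, so A = 4.
Conserve atomic number: Z + 1 = 3 + 0, so Z = 2.
A = 4 and Z = 2 is ⁴He — an alpha particle.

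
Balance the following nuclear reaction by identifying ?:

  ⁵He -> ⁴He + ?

neutron

Conserve mass number: 5 = 4 + A, so A = 1.
Conserve atomic number: 2 = 2 + Z, so Z = 0.
A = 1 and Z = 0 is ¹n — a neutron.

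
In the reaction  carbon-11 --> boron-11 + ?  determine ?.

positron

Conserve mass number: 11 = 11 + A, so A = 0.
Conserve atomic number: 6 = 5 + Z, so Z = 1.
A = 0 and Z = 1 is e⁺ — a positron.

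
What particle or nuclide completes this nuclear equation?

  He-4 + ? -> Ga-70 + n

Conserve mass number: 4 + A = 70 + 1, so A = 67.
Conserve atomic number: 2 + Z = 31 + 0, so Z = 29.
Z = 29 is copper, so the species is Cu-67.

Cu-67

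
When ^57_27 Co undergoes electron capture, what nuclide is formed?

Electron capture: mass number changes by +0, atomic number by -1.
A: 57 = 57; Z: 27 − 1 = 26.
Z = 26 is iron, so the daughter is ^57_26 Fe.

Fe-57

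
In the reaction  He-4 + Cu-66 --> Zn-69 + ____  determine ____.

Conserve mass number: 4 + 66 = 69 + A, so A = 1.
Conserve atomic number: 2 + 29 = 30 + Z, so Z = 1.
A = 1 and Z = 1 is H-1 — a proton.

proton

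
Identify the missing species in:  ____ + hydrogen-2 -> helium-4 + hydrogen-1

He-3

Conserve mass number: A + 2 = 4 + 1, so A = 3.
Conserve atomic number: Z + 1 = 2 + 1, so Z = 2.
Z = 2 is helium, so the species is helium-3.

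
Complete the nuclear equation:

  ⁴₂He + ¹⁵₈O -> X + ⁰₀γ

Conserve mass number: 4 + 15 = A + 0, so A = 19.
Conserve atomic number: 2 + 8 = Z + 0, so Z = 10.
Z = 10 is neon, so the species is ¹⁹₁₀Ne.

Ne-19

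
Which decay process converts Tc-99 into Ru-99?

beta-minus decay

ΔA = 99 − 99 = 0; ΔZ = 44 − 43 = +1.
A is unchanged and Z rises by 1 — a neutron has become a proton (β⁻ decay).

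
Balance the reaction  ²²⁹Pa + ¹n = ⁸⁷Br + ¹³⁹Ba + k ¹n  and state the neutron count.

Conserve mass number: 230 = 87 + 139 + k, so k = 230 − 226 = 4.
Check atomic number: 91 = 35 + 56 + 0 = 91. ✓

4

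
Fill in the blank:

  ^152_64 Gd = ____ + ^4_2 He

Sm-148

Conserve mass number: 152 = A + 4, so A = 148.
Conserve atomic number: 64 = Z + 2, so Z = 62.
Z = 62 is samarium, so the species is ^148_62 Sm.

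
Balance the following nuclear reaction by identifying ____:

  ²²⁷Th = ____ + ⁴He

Conserve mass number: 227 = A + 4, so A = 223.
Conserve atomic number: 90 = Z + 2, so Z = 88.
Z = 88 is radium, so the species is ²²³Ra.

Ra-223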